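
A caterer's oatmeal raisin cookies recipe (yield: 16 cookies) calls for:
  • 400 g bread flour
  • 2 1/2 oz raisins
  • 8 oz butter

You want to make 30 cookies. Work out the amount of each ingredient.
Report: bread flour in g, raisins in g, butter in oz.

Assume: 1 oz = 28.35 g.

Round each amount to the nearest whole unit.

Scaling factor: 30/16 = 15/8 = 1.875.
bread flour: 400 g × 15/8 = 750 g
raisins: 2.5 oz × 15/8 × 28.35 g/oz ≈ 133 g
butter: 8 oz × 15/8 = 15 oz

bread flour: 750 g; raisins: 133 g; butter: 15 oz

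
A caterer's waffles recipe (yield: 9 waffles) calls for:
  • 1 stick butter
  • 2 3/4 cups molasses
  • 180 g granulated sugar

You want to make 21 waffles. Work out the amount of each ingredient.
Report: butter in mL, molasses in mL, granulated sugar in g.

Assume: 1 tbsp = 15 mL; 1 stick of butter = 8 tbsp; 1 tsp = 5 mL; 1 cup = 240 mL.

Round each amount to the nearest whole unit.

Scaling factor: 21/9 = 7/3.
butter: 1 stick × 7/3 × 8 tbsp/stick × 15 mL/tbsp = 280 mL
molasses: 2.75 cup × 7/3 × 240 mL/cup = 1540 mL
granulated sugar: 180 g × 7/3 = 420 g

butter: 280 mL; molasses: 1540 mL; granulated sugar: 420 g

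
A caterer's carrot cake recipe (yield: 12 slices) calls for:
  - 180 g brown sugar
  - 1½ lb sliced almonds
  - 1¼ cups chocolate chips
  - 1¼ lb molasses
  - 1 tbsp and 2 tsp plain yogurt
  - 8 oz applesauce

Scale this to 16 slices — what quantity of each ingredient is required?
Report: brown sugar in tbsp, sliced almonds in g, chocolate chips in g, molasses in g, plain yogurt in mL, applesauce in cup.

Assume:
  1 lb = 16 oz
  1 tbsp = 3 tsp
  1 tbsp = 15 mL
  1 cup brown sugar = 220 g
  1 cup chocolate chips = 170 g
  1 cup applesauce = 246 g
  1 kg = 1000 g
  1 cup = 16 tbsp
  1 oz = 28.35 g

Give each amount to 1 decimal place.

brown sugar: 17.5 tbsp; sliced almonds: 907.2 g; chocolate chips: 283.3 g; molasses: 756.0 g; plain yogurt: 33.3 mL; applesauce: 1.2 cup

Scaling factor: 16/12 = 4/3.
brown sugar: 180 g × 4/3 ÷ 220 g/cup × 16 tbsp/cup ≈ 17.5 tbsp
sliced almonds: 1.5 lb × 4/3 × 16 oz/lb × 28.35 g/oz = 907.2 g
chocolate chips: 1.25 cup × 4/3 × 170 g/cup ≈ 283.3 g
molasses: 1.25 lb × 4/3 × 16 oz/lb × 28.35 g/oz = 756.0 g
plain yogurt: (1 tbsp + 2 tsp = 5/3 tbsp) × 4/3 × 15 mL/tbsp ≈ 33.3 mL
applesauce: 8 oz × 4/3 × 28.35 g/oz ÷ 246 g/cup ≈ 1.2 cup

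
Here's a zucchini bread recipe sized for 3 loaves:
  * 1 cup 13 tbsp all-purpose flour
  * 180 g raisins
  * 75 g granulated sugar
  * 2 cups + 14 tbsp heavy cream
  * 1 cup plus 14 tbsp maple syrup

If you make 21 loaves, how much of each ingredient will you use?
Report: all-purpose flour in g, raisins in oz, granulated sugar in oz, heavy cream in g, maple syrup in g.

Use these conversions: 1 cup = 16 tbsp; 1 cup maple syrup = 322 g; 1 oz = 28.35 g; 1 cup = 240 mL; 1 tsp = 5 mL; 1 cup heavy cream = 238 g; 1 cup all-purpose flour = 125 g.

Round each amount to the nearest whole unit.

all-purpose flour: 1586 g; raisins: 44 oz; granulated sugar: 19 oz; heavy cream: 4790 g; maple syrup: 4226 g

Scaling factor: 21/3 = 7.
all-purpose flour: (1 cup + 13 tbsp = 1.8125 cup) × 7 × 125 g/cup ≈ 1586 g
raisins: 180 g × 7 ÷ 28.35 g/oz ≈ 44 oz
granulated sugar: 75 g × 7 ÷ 28.35 g/oz ≈ 19 oz
heavy cream: (2 cup + 14 tbsp = 2.875 cup) × 7 × 238 g/cup ≈ 4790 g
maple syrup: (1 cup + 14 tbsp = 1.875 cup) × 7 × 322 g/cup ≈ 4226 g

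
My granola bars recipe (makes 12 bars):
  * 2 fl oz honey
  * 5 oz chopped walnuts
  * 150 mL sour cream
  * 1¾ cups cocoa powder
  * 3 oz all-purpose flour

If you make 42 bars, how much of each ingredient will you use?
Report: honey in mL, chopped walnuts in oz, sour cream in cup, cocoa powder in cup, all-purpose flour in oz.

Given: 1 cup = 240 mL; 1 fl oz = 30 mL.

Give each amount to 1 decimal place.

honey: 210.0 mL; chopped walnuts: 17.5 oz; sour cream: 2.2 cup; cocoa powder: 6.1 cup; all-purpose flour: 10.5 oz

Scaling factor: 42/12 = 7/2 = 3.5.
honey: 2 fl oz × 7/2 × 30 mL/fl oz = 210.0 mL
chopped walnuts: 5 oz × 7/2 = 17.5 oz
sour cream: 150 mL × 7/2 ÷ 240 mL/cup ≈ 2.2 cup
cocoa powder: 1.75 cup × 7/2 ≈ 6.1 cup
all-purpose flour: 3 oz × 7/2 = 10.5 oz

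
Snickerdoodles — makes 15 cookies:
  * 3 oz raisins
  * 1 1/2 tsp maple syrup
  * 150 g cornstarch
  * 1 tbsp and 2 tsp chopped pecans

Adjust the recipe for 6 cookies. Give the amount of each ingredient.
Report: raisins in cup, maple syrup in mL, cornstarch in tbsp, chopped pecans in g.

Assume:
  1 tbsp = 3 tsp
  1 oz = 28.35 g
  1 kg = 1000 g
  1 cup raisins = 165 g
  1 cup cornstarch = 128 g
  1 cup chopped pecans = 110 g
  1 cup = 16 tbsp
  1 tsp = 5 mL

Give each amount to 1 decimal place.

Scaling factor: 6/15 = 2/5 = 0.4.
raisins: 3 oz × 2/5 × 28.35 g/oz ÷ 165 g/cup ≈ 0.2 cup
maple syrup: 1.5 tsp × 2/5 × 5 mL/tsp = 3.0 mL
cornstarch: 150 g × 2/5 ÷ 128 g/cup × 16 tbsp/cup = 7.5 tbsp
chopped pecans: (1 tbsp + 2 tsp = 5/3 tbsp) × 2/5 ÷ 16 tbsp/cup × 110 g/cup ≈ 4.6 g

raisins: 0.2 cup; maple syrup: 3.0 mL; cornstarch: 7.5 tbsp; chopped pecans: 4.6 g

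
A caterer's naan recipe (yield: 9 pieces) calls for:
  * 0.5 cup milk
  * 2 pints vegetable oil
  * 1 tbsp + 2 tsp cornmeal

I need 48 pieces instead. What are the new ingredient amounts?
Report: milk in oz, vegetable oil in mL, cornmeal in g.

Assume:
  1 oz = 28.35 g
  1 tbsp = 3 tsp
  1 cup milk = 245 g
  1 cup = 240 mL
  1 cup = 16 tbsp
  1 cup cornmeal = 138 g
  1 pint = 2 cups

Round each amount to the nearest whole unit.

Scaling factor: 48/9 = 16/3.
milk: 0.5 cup × 16/3 × 245 g/cup ÷ 28.35 g/oz ≈ 23 oz
vegetable oil: 2 pint × 16/3 × 2 cup/pint × 240 mL/cup = 5120 mL
cornmeal: (1 tbsp + 2 tsp = 5/3 tbsp) × 16/3 ÷ 16 tbsp/cup × 138 g/cup ≈ 77 g

milk: 23 oz; vegetable oil: 5120 mL; cornmeal: 77 g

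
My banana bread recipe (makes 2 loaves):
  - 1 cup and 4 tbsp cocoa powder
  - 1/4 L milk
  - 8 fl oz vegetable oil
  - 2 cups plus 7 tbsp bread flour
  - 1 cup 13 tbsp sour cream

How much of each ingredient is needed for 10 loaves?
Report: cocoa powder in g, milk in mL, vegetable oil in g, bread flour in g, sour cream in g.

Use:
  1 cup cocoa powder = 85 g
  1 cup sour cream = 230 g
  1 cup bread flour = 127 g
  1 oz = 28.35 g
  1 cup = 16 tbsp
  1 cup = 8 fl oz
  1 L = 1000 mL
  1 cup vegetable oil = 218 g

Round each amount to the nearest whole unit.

Scaling factor: 10/2 = 5.
cocoa powder: (1 cup + 4 tbsp = 1.25 cup) × 5 × 85 g/cup ≈ 531 g
milk: 0.25 L × 5 × 1000 mL/L = 1250 mL
vegetable oil: 8 fl oz × 5 ÷ 8 fl oz/cup × 218 g/cup = 1090 g
bread flour: (2 cup + 7 tbsp = 2.4375 cup) × 5 × 127 g/cup ≈ 1548 g
sour cream: (1 cup + 13 tbsp = 1.8125 cup) × 5 × 230 g/cup ≈ 2084 g

cocoa powder: 531 g; milk: 1250 mL; vegetable oil: 1090 g; bread flour: 1548 g; sour cream: 2084 g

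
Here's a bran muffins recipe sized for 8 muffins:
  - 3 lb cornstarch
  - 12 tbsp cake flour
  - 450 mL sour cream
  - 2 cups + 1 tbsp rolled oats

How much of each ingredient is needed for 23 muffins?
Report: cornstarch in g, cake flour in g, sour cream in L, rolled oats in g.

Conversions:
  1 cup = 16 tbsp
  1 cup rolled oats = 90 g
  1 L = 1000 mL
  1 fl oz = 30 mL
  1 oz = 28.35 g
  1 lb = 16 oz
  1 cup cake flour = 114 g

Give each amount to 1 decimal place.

Scaling factor: 23/8 = 2.875.
cornstarch: 3 lb × 23/8 × 16 oz/lb × 28.35 g/oz = 3912.3 g
cake flour: 12 tbsp × 23/8 ÷ 16 tbsp/cup × 114 g/cup ≈ 245.8 g
sour cream: 450 mL × 23/8 ÷ 1000 mL/L ≈ 1.3 L
rolled oats: (2 cup + 1 tbsp = 2.0625 cup) × 23/8 × 90 g/cup ≈ 533.7 g

cornstarch: 3912.3 g; cake flour: 245.8 g; sour cream: 1.3 L; rolled oats: 533.7 g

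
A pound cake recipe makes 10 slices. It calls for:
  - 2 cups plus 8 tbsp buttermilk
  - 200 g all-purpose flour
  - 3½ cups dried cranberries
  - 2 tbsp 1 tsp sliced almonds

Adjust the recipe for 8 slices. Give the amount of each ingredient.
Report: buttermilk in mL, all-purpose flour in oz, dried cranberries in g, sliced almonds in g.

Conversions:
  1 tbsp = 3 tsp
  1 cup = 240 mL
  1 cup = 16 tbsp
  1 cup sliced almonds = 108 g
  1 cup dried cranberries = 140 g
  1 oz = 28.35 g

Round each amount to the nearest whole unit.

Scaling factor: 8/10 = 4/5 = 0.8.
buttermilk: (2 cup + 8 tbsp = 2.5 cup) × 4/5 × 240 mL/cup = 480 mL
all-purpose flour: 200 g × 4/5 ÷ 28.35 g/oz ≈ 6 oz
dried cranberries: 3.5 cup × 4/5 × 140 g/cup = 392 g
sliced almonds: (2 tbsp + 1 tsp = 7/3 tbsp) × 4/5 ÷ 16 tbsp/cup × 108 g/cup ≈ 13 g

buttermilk: 480 mL; all-purpose flour: 6 oz; dried cranberries: 392 g; sliced almonds: 13 g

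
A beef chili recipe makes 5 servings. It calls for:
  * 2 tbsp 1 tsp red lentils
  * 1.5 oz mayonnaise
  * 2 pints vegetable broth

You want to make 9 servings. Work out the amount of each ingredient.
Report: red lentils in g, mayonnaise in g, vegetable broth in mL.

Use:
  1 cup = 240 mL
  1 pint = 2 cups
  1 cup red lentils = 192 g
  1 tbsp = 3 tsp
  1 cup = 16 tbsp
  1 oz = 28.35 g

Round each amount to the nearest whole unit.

Scaling factor: 9/5 = 1.8.
red lentils: (2 tbsp + 1 tsp = 7/3 tbsp) × 9/5 ÷ 16 tbsp/cup × 192 g/cup ≈ 50 g
mayonnaise: 1.5 oz × 9/5 × 28.35 g/oz ≈ 77 g
vegetable broth: 2 pint × 9/5 × 2 cup/pint × 240 mL/cup = 1728 mL

red lentils: 50 g; mayonnaise: 77 g; vegetable broth: 1728 mL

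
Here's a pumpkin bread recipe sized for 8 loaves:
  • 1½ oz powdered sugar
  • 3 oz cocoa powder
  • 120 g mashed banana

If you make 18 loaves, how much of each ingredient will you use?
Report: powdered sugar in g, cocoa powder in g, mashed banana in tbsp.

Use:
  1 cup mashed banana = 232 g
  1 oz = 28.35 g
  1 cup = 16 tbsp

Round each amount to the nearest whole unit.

powdered sugar: 96 g; cocoa powder: 191 g; mashed banana: 19 tbsp

Scaling factor: 18/8 = 9/4 = 2.25.
powdered sugar: 1.5 oz × 9/4 × 28.35 g/oz ≈ 96 g
cocoa powder: 3 oz × 9/4 × 28.35 g/oz ≈ 191 g
mashed banana: 120 g × 9/4 ÷ 232 g/cup × 16 tbsp/cup ≈ 19 tbsp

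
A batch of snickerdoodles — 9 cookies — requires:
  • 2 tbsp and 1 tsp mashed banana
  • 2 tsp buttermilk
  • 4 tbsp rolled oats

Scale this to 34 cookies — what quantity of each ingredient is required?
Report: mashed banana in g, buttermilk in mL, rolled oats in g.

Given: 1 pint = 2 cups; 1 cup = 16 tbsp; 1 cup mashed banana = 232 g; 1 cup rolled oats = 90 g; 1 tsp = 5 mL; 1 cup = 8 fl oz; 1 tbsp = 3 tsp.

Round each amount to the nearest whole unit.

mashed banana: 128 g; buttermilk: 38 mL; rolled oats: 85 g

Scaling factor: 34/9.
mashed banana: (2 tbsp + 1 tsp = 7/3 tbsp) × 34/9 ÷ 16 tbsp/cup × 232 g/cup ≈ 128 g
buttermilk: 2 tsp × 34/9 × 5 mL/tsp ≈ 38 mL
rolled oats: 4 tbsp × 34/9 ÷ 16 tbsp/cup × 90 g/cup = 85 g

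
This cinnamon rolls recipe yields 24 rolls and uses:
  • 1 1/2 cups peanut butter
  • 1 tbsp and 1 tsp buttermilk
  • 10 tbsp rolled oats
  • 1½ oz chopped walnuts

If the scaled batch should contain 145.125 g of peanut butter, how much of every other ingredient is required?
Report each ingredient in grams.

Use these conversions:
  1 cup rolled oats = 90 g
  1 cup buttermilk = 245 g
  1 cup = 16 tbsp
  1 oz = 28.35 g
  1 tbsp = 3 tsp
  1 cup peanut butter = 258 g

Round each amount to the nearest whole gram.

The original recipe has 387 g of peanut butter, so the scaling factor is 145.125 ÷ 387 = 3/8 = 0.375.
buttermilk: (1 tbsp + 1 tsp = 4/3 tbsp) × 3/8 ÷ 16 tbsp/cup × 245 g/cup ≈ 8 g
rolled oats: 10 tbsp × 3/8 ÷ 16 tbsp/cup × 90 g/cup ≈ 21 g
chopped walnuts: 1.5 oz × 3/8 × 28.35 g/oz ≈ 16 g

buttermilk: 8 g; rolled oats: 21 g; chopped walnuts: 16 g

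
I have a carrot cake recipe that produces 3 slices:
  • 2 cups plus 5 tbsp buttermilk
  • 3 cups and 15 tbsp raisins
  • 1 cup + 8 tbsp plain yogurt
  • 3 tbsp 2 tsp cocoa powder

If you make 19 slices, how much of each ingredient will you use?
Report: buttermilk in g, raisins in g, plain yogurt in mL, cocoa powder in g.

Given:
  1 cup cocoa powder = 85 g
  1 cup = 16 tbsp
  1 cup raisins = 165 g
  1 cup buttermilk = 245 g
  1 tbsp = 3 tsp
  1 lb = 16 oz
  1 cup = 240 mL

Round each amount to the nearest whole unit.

Scaling factor: 19/3.
buttermilk: (2 cup + 5 tbsp = 2.3125 cup) × 19/3 × 245 g/cup ≈ 3588 g
raisins: (3 cup + 15 tbsp = 3.9375 cup) × 19/3 × 165 g/cup ≈ 4115 g
plain yogurt: (1 cup + 8 tbsp = 1.5 cup) × 19/3 × 240 mL/cup = 2280 mL
cocoa powder: (3 tbsp + 2 tsp = 11/3 tbsp) × 19/3 ÷ 16 tbsp/cup × 85 g/cup ≈ 123 g

buttermilk: 3588 g; raisins: 4115 g; plain yogurt: 2280 mL; cocoa powder: 123 g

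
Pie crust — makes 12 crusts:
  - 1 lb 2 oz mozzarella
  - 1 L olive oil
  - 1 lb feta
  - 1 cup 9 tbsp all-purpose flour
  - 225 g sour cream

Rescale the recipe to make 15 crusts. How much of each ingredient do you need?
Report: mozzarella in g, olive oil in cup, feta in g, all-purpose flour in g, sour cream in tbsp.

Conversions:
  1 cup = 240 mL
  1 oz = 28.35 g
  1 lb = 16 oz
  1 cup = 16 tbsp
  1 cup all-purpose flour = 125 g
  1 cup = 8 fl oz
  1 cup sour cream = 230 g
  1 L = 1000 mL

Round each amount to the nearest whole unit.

Scaling factor: 15/12 = 5/4 = 1.25.
mozzarella: (1 lb + 2 oz = 1.125 lb) × 5/4 × 16 oz/lb × 28.35 g/oz ≈ 638 g
olive oil: 1 L × 5/4 × 1000 mL/L ÷ 240 mL/cup ≈ 5 cup
feta: 1 lb × 5/4 × 16 oz/lb × 28.35 g/oz = 567 g
all-purpose flour: (1 cup + 9 tbsp = 1.5625 cup) × 5/4 × 125 g/cup ≈ 244 g
sour cream: 225 g × 5/4 ÷ 230 g/cup × 16 tbsp/cup ≈ 20 tbsp

mozzarella: 638 g; olive oil: 5 cup; feta: 567 g; all-purpose flour: 244 g; sour cream: 20 tbsp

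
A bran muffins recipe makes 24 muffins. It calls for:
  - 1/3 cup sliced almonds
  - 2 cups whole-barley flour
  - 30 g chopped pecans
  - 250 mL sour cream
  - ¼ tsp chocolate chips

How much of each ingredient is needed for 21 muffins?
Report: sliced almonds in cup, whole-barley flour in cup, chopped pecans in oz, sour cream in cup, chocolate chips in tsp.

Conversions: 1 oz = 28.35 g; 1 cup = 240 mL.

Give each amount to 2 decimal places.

Scaling factor: 21/24 = 7/8 = 0.875.
sliced almonds: 1/3 cup × 7/8 ≈ 0.29 cup
whole-barley flour: 2 cup × 7/8 = 1.75 cup
chopped pecans: 30 g × 7/8 ÷ 28.35 g/oz ≈ 0.93 oz
sour cream: 250 mL × 7/8 ÷ 240 mL/cup ≈ 0.91 cup
chocolate chips: 0.25 tsp × 7/8 ≈ 0.22 tsp

sliced almonds: 0.29 cup; whole-barley flour: 1.75 cup; chopped pecans: 0.93 oz; sour cream: 0.91 cup; chocolate chips: 0.22 tsp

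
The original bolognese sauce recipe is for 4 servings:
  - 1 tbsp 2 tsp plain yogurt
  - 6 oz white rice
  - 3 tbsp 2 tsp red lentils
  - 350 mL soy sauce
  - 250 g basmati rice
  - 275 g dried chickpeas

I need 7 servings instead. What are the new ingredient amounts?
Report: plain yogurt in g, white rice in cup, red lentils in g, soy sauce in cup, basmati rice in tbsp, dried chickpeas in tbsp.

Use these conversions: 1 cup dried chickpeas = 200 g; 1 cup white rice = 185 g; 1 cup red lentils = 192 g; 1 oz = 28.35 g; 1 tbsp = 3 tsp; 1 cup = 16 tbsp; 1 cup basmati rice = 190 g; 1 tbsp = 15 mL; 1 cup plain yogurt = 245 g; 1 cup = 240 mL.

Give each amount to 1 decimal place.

Scaling factor: 7/4 = 1.75.
plain yogurt: (1 tbsp + 2 tsp = 5/3 tbsp) × 7/4 ÷ 16 tbsp/cup × 245 g/cup ≈ 44.7 g
white rice: 6 oz × 7/4 × 28.35 g/oz ÷ 185 g/cup ≈ 1.6 cup
red lentils: (3 tbsp + 2 tsp = 11/3 tbsp) × 7/4 ÷ 16 tbsp/cup × 192 g/cup = 77.0 g
soy sauce: 350 mL × 7/4 ÷ 240 mL/cup ≈ 2.6 cup
basmati rice: 250 g × 7/4 ÷ 190 g/cup × 16 tbsp/cup ≈ 36.8 tbsp
dried chickpeas: 275 g × 7/4 ÷ 200 g/cup × 16 tbsp/cup = 38.5 tbsp

plain yogurt: 44.7 g; white rice: 1.6 cup; red lentils: 77.0 g; soy sauce: 2.6 cup; basmati rice: 36.8 tbsp; dried chickpeas: 38.5 tbsp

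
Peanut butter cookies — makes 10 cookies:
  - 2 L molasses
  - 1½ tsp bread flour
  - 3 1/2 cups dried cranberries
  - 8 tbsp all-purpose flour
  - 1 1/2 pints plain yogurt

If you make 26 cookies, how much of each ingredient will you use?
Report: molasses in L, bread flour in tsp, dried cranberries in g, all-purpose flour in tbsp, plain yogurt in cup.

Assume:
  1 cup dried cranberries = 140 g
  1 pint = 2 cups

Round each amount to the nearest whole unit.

molasses: 5 L; bread flour: 4 tsp; dried cranberries: 1274 g; all-purpose flour: 21 tbsp; plain yogurt: 8 cup

Scaling factor: 26/10 = 13/5 = 2.6.
molasses: 2 L × 13/5 ≈ 5 L
bread flour: 1.5 tsp × 13/5 ≈ 4 tsp
dried cranberries: 3.5 cup × 13/5 × 140 g/cup = 1274 g
all-purpose flour: 8 tbsp × 13/5 ≈ 21 tbsp
plain yogurt: 1.5 pint × 13/5 × 2 cup/pint ≈ 8 cup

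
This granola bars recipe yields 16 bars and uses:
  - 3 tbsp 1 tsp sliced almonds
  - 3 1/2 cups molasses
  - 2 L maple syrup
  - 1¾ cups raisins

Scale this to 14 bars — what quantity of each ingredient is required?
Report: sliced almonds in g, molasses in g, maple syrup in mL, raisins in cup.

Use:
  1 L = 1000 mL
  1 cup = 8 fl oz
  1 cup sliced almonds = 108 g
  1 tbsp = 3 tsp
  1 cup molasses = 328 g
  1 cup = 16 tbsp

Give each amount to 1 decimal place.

sliced almonds: 19.7 g; molasses: 1004.5 g; maple syrup: 1750.0 mL; raisins: 1.5 cup

Scaling factor: 14/16 = 7/8 = 0.875.
sliced almonds: (3 tbsp + 1 tsp = 10/3 tbsp) × 7/8 ÷ 16 tbsp/cup × 108 g/cup ≈ 19.7 g
molasses: 3.5 cup × 7/8 × 328 g/cup = 1004.5 g
maple syrup: 2 L × 7/8 × 1000 mL/L = 1750.0 mL
raisins: 1.75 cup × 7/8 ≈ 1.5 cup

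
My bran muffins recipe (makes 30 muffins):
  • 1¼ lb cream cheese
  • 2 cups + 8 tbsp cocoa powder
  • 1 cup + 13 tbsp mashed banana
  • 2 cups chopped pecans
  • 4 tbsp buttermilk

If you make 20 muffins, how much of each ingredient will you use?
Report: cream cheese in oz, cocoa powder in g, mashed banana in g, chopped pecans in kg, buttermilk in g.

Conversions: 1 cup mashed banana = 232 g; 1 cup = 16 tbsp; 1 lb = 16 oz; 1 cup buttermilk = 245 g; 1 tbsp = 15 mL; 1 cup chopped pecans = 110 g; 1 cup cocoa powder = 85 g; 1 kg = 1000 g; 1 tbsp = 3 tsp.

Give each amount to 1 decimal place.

Scaling factor: 20/30 = 2/3.
cream cheese: 1.25 lb × 2/3 × 16 oz/lb ≈ 13.3 oz
cocoa powder: (2 cup + 8 tbsp = 2.5 cup) × 2/3 × 85 g/cup ≈ 141.7 g
mashed banana: (1 cup + 13 tbsp = 1.8125 cup) × 2/3 × 232 g/cup ≈ 280.3 g
chopped pecans: 2 cup × 2/3 × 110 g/cup ÷ 1000 g/kg ≈ 0.1 kg
buttermilk: 4 tbsp × 2/3 ÷ 16 tbsp/cup × 245 g/cup ≈ 40.8 g

cream cheese: 13.3 oz; cocoa powder: 141.7 g; mashed banana: 280.3 g; chopped pecans: 0.1 kg; buttermilk: 40.8 g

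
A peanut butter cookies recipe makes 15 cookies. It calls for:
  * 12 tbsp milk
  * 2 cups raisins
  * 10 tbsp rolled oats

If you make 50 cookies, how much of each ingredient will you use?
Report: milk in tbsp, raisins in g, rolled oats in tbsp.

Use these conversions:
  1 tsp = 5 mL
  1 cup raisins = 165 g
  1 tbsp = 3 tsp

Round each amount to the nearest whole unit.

milk: 40 tbsp; raisins: 1100 g; rolled oats: 33 tbsp

Scaling factor: 50/15 = 10/3.
milk: 12 tbsp × 10/3 = 40 tbsp
raisins: 2 cup × 10/3 × 165 g/cup = 1100 g
rolled oats: 10 tbsp × 10/3 ≈ 33 tbsp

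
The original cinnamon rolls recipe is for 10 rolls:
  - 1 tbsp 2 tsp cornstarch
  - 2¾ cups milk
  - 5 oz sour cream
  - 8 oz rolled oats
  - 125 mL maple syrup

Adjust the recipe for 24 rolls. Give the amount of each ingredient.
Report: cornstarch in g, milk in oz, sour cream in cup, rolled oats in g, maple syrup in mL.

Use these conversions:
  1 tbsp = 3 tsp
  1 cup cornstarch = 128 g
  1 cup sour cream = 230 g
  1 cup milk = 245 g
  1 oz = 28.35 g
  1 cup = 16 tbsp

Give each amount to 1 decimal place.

cornstarch: 32.0 g; milk: 57.0 oz; sour cream: 1.5 cup; rolled oats: 544.3 g; maple syrup: 300.0 mL

Scaling factor: 24/10 = 12/5 = 2.4.
cornstarch: (1 tbsp + 2 tsp = 5/3 tbsp) × 12/5 ÷ 16 tbsp/cup × 128 g/cup = 32.0 g
milk: 2.75 cup × 12/5 × 245 g/cup ÷ 28.35 g/oz ≈ 57.0 oz
sour cream: 5 oz × 12/5 × 28.35 g/oz ÷ 230 g/cup ≈ 1.5 cup
rolled oats: 8 oz × 12/5 × 28.35 g/oz ≈ 544.3 g
maple syrup: 125 mL × 12/5 = 300.0 mL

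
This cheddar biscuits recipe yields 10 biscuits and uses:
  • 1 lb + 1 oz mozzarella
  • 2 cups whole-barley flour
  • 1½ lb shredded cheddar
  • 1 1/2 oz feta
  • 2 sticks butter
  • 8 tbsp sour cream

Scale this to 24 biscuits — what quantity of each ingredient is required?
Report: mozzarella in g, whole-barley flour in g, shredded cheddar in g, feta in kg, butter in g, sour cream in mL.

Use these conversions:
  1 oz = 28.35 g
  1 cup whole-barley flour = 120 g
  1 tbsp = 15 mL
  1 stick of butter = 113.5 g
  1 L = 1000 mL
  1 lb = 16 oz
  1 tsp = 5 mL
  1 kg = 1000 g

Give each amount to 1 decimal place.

mozzarella: 1156.7 g; whole-barley flour: 576.0 g; shredded cheddar: 1633.0 g; feta: 0.1 kg; butter: 544.8 g; sour cream: 288.0 mL

Scaling factor: 24/10 = 12/5 = 2.4.
mozzarella: (1 lb + 1 oz = 1.0625 lb) × 12/5 × 16 oz/lb × 28.35 g/oz ≈ 1156.7 g
whole-barley flour: 2 cup × 12/5 × 120 g/cup = 576.0 g
shredded cheddar: 1.5 lb × 12/5 × 16 oz/lb × 28.35 g/oz ≈ 1633.0 g
feta: 1.5 oz × 12/5 × 28.35 g/oz ÷ 1000 g/kg ≈ 0.1 kg
butter: 2 stick × 12/5 × 113.5 g/stick = 544.8 g
sour cream: 8 tbsp × 12/5 × 15 mL/tbsp = 288.0 mL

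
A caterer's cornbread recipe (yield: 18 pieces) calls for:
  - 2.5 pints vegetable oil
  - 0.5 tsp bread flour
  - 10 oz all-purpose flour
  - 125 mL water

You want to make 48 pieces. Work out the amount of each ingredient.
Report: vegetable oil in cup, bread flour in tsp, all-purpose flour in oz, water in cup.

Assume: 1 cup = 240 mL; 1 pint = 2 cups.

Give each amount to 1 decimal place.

Scaling factor: 48/18 = 8/3.
vegetable oil: 2.5 pint × 8/3 × 2 cup/pint ≈ 13.3 cup
bread flour: 0.5 tsp × 8/3 ≈ 1.3 tsp
all-purpose flour: 10 oz × 8/3 ≈ 26.7 oz
water: 125 mL × 8/3 ÷ 240 mL/cup ≈ 1.4 cup

vegetable oil: 13.3 cup; bread flour: 1.3 tsp; all-purpose flour: 26.7 oz; water: 1.4 cup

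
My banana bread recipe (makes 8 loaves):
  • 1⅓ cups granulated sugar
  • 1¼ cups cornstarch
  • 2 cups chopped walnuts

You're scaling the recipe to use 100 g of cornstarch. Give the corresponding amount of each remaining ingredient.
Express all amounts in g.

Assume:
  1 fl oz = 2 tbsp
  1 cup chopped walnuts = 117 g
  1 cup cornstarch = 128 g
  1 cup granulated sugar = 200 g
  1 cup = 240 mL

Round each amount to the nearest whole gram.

The original recipe has 160 g of cornstarch, so the scaling factor is 100 ÷ 160 = 5/8 = 0.625.
granulated sugar: 4/3 cup × 5/8 × 200 g/cup ≈ 167 g
chopped walnuts: 2 cup × 5/8 × 117 g/cup ≈ 146 g

granulated sugar: 167 g; chopped walnuts: 146 g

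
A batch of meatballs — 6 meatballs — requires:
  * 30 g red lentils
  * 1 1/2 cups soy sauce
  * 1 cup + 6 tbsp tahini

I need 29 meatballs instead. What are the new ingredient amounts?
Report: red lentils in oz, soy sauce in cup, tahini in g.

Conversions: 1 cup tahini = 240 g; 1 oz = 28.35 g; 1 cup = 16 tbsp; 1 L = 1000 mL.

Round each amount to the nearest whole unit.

red lentils: 5 oz; soy sauce: 7 cup; tahini: 1595 g

Scaling factor: 29/6.
red lentils: 30 g × 29/6 ÷ 28.35 g/oz ≈ 5 oz
soy sauce: 1.5 cup × 29/6 ≈ 7 cup
tahini: (1 cup + 6 tbsp = 1.375 cup) × 29/6 × 240 g/cup = 1595 g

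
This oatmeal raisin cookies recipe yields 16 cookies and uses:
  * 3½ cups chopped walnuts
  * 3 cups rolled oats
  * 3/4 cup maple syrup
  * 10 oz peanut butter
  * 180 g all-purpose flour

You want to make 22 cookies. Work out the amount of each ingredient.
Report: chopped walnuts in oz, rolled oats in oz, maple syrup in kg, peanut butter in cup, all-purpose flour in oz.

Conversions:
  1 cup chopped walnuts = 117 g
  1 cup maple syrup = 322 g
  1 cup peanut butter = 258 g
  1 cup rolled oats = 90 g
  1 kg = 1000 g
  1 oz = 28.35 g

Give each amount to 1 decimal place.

chopped walnuts: 19.9 oz; rolled oats: 13.1 oz; maple syrup: 0.3 kg; peanut butter: 1.5 cup; all-purpose flour: 8.7 oz

Scaling factor: 22/16 = 11/8 = 1.375.
chopped walnuts: 3.5 cup × 11/8 × 117 g/cup ÷ 28.35 g/oz ≈ 19.9 oz
rolled oats: 3 cup × 11/8 × 90 g/cup ÷ 28.35 g/oz ≈ 13.1 oz
maple syrup: 0.75 cup × 11/8 × 322 g/cup ÷ 1000 g/kg ≈ 0.3 kg
peanut butter: 10 oz × 11/8 × 28.35 g/oz ÷ 258 g/cup ≈ 1.5 cup
all-purpose flour: 180 g × 11/8 ÷ 28.35 g/oz ≈ 8.7 oz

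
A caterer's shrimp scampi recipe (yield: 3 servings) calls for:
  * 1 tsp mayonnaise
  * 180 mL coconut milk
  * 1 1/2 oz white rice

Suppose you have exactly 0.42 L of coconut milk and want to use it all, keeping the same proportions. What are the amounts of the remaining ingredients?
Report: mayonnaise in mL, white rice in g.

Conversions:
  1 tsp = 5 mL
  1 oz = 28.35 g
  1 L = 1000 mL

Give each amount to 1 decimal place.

mayonnaise: 11.7 mL; white rice: 99.2 g

The original recipe has 0.18 L of coconut milk, so the scaling factor is 0.42 ÷ 0.18 = 7/3.
mayonnaise: 1 tsp × 7/3 × 5 mL/tsp ≈ 11.7 mL
white rice: 1.5 oz × 7/3 × 28.35 g/oz ≈ 99.2 g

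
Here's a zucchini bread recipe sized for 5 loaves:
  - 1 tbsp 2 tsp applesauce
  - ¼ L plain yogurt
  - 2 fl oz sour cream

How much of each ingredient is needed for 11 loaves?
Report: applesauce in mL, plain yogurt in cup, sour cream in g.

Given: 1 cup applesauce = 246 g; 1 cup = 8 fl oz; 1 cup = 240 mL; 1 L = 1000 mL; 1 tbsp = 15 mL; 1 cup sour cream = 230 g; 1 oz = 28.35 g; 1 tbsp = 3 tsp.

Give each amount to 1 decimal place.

Scaling factor: 11/5 = 2.2.
applesauce: (1 tbsp + 2 tsp = 5/3 tbsp) × 11/5 × 15 mL/tbsp = 55.0 mL
plain yogurt: 0.25 L × 11/5 × 1000 mL/L ÷ 240 mL/cup ≈ 2.3 cup
sour cream: 2 fl oz × 11/5 ÷ 8 fl oz/cup × 230 g/cup = 126.5 g

applesauce: 55.0 mL; plain yogurt: 2.3 cup; sour cream: 126.5 g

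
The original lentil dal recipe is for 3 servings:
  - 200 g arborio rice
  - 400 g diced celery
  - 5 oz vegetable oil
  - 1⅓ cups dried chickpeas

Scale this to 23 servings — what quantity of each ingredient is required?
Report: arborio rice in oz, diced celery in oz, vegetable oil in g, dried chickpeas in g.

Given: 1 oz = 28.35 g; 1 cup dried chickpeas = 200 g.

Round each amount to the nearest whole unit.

Scaling factor: 23/3.
arborio rice: 200 g × 23/3 ÷ 28.35 g/oz ≈ 54 oz
diced celery: 400 g × 23/3 ÷ 28.35 g/oz ≈ 108 oz
vegetable oil: 5 oz × 23/3 × 28.35 g/oz ≈ 1087 g
dried chickpeas: 4/3 cup × 23/3 × 200 g/cup ≈ 2044 g

arborio rice: 54 oz; diced celery: 108 oz; vegetable oil: 1087 g; dried chickpeas: 2044 g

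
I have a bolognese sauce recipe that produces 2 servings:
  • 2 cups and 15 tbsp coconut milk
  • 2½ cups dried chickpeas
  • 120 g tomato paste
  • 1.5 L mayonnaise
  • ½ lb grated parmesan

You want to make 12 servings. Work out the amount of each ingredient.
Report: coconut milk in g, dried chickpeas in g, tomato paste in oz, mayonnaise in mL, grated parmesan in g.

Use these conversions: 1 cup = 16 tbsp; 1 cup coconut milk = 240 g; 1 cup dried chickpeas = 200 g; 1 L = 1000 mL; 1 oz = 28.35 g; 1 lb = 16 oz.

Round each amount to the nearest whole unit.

coconut milk: 4230 g; dried chickpeas: 3000 g; tomato paste: 25 oz; mayonnaise: 9000 mL; grated parmesan: 1361 g

Scaling factor: 12/2 = 6.
coconut milk: (2 cup + 15 tbsp = 2.9375 cup) × 6 × 240 g/cup = 4230 g
dried chickpeas: 2.5 cup × 6 × 200 g/cup = 3000 g
tomato paste: 120 g × 6 ÷ 28.35 g/oz ≈ 25 oz
mayonnaise: 1.5 L × 6 × 1000 mL/L = 9000 mL
grated parmesan: 0.5 lb × 6 × 16 oz/lb × 28.35 g/oz ≈ 1361 g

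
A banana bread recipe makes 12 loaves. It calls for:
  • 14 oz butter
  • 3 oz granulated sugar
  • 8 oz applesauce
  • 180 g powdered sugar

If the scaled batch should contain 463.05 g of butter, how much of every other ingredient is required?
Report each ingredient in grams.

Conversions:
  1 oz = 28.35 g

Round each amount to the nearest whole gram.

The original recipe has 396.9 g of butter, so the scaling factor is 463.05 ÷ 396.9 = 7/6.
granulated sugar: 3 oz × 7/6 × 28.35 g/oz ≈ 99 g
applesauce: 8 oz × 7/6 × 28.35 g/oz ≈ 265 g
powdered sugar: 180 g × 7/6 = 210 g

granulated sugar: 99 g; applesauce: 265 g; powdered sugar: 210 g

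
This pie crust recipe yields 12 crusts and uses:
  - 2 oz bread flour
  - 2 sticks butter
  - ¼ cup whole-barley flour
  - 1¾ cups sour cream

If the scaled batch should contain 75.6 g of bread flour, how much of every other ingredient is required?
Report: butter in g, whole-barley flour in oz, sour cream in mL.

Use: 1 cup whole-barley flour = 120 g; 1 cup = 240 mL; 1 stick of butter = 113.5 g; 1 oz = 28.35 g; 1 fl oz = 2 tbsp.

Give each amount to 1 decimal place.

butter: 302.7 g; whole-barley flour: 1.4 oz; sour cream: 560.0 mL

The original recipe has 56.7 g of bread flour, so the scaling factor is 75.6 ÷ 56.7 = 4/3.
butter: 2 stick × 4/3 × 113.5 g/stick ≈ 302.7 g
whole-barley flour: 0.25 cup × 4/3 × 120 g/cup ÷ 28.35 g/oz ≈ 1.4 oz
sour cream: 1.75 cup × 4/3 × 240 mL/cup = 560.0 mL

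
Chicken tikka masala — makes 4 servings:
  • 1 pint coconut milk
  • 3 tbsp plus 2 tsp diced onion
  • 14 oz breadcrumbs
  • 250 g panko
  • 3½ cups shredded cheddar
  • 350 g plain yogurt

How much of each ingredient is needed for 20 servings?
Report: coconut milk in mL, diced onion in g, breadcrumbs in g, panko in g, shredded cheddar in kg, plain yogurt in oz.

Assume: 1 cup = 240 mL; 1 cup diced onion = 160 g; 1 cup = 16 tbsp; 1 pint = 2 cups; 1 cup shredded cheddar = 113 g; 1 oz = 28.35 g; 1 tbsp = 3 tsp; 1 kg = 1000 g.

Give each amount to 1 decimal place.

coconut milk: 2400.0 mL; diced onion: 183.3 g; breadcrumbs: 1984.5 g; panko: 1250.0 g; shredded cheddar: 2.0 kg; plain yogurt: 61.7 oz

Scaling factor: 20/4 = 5.
coconut milk: 1 pint × 5 × 2 cup/pint × 240 mL/cup = 2400.0 mL
diced onion: (3 tbsp + 2 tsp = 11/3 tbsp) × 5 ÷ 16 tbsp/cup × 160 g/cup ≈ 183.3 g
breadcrumbs: 14 oz × 5 × 28.35 g/oz = 1984.5 g
panko: 250 g × 5 = 1250.0 g
shredded cheddar: 3.5 cup × 5 × 113 g/cup ÷ 1000 g/kg ≈ 2.0 kg
plain yogurt: 350 g × 5 ÷ 28.35 g/oz ≈ 61.7 oz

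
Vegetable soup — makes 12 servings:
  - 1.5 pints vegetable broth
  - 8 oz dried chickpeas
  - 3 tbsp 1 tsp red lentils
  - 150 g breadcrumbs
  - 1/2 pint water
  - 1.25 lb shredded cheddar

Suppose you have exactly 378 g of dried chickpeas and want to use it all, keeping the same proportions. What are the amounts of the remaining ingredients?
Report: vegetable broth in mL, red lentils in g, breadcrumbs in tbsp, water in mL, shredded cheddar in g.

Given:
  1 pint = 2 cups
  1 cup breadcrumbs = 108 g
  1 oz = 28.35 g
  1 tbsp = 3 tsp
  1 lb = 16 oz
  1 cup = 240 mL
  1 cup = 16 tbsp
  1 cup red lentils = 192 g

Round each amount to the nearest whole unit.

vegetable broth: 1200 mL; red lentils: 67 g; breadcrumbs: 37 tbsp; water: 400 mL; shredded cheddar: 945 g

The original recipe has 226.8 g of dried chickpeas, so the scaling factor is 378 ÷ 226.8 = 5/3.
vegetable broth: 1.5 pint × 5/3 × 2 cup/pint × 240 mL/cup = 1200 mL
red lentils: (3 tbsp + 1 tsp = 10/3 tbsp) × 5/3 ÷ 16 tbsp/cup × 192 g/cup ≈ 67 g
breadcrumbs: 150 g × 5/3 ÷ 108 g/cup × 16 tbsp/cup ≈ 37 tbsp
water: 0.5 pint × 5/3 × 2 cup/pint × 240 mL/cup = 400 mL
shredded cheddar: 1.25 lb × 5/3 × 16 oz/lb × 28.35 g/oz = 945 g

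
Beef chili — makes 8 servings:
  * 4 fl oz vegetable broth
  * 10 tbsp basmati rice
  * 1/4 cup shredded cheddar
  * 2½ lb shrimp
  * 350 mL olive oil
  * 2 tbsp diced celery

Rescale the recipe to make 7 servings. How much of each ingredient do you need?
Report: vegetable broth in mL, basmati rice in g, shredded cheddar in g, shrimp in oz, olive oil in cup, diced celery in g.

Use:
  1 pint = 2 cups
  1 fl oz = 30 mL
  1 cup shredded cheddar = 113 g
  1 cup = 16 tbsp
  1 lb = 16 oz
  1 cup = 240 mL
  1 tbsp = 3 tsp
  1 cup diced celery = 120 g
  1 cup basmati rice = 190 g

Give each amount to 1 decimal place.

vegetable broth: 105.0 mL; basmati rice: 103.9 g; shredded cheddar: 24.7 g; shrimp: 35.0 oz; olive oil: 1.3 cup; diced celery: 13.1 g

Scaling factor: 7/8 = 0.875.
vegetable broth: 4 fl oz × 7/8 × 30 mL/fl oz = 105.0 mL
basmati rice: 10 tbsp × 7/8 ÷ 16 tbsp/cup × 190 g/cup ≈ 103.9 g
shredded cheddar: 0.25 cup × 7/8 × 113 g/cup ≈ 24.7 g
shrimp: 2.5 lb × 7/8 × 16 oz/lb = 35.0 oz
olive oil: 350 mL × 7/8 ÷ 240 mL/cup ≈ 1.3 cup
diced celery: 2 tbsp × 7/8 ÷ 16 tbsp/cup × 120 g/cup ≈ 13.1 g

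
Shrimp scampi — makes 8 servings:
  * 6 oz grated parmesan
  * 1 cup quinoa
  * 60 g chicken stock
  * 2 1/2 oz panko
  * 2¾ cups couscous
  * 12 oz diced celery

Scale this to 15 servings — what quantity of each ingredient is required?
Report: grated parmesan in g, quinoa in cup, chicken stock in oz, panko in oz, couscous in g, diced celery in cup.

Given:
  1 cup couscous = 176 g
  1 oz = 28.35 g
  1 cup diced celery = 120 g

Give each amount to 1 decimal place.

Scaling factor: 15/8 = 1.875.
grated parmesan: 6 oz × 15/8 × 28.35 g/oz ≈ 318.9 g
quinoa: 1 cup × 15/8 ≈ 1.9 cup
chicken stock: 60 g × 15/8 ÷ 28.35 g/oz ≈ 4.0 oz
panko: 2.5 oz × 15/8 ≈ 4.7 oz
couscous: 2.75 cup × 15/8 × 176 g/cup = 907.5 g
diced celery: 12 oz × 15/8 × 28.35 g/oz ÷ 120 g/cup ≈ 5.3 cup

grated parmesan: 318.9 g; quinoa: 1.9 cup; chicken stock: 4.0 oz; panko: 4.7 oz; couscous: 907.5 g; diced celery: 5.3 cup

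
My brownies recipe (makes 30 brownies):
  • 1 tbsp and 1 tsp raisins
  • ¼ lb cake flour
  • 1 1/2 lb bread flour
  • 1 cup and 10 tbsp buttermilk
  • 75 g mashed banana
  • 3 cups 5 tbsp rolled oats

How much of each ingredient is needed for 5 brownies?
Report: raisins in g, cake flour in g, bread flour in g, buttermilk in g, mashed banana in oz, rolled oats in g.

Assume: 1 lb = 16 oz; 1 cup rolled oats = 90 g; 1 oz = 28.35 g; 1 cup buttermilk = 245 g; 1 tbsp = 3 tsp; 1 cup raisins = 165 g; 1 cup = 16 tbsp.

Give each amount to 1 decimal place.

raisins: 2.3 g; cake flour: 18.9 g; bread flour: 113.4 g; buttermilk: 66.4 g; mashed banana: 0.4 oz; rolled oats: 49.7 g

Scaling factor: 5/30 = 1/6.
raisins: (1 tbsp + 1 tsp = 4/3 tbsp) × 1/6 ÷ 16 tbsp/cup × 165 g/cup ≈ 2.3 g
cake flour: 0.25 lb × 1/6 × 16 oz/lb × 28.35 g/oz = 18.9 g
bread flour: 1.5 lb × 1/6 × 16 oz/lb × 28.35 g/oz = 113.4 g
buttermilk: (1 cup + 10 tbsp = 1.625 cup) × 1/6 × 245 g/cup ≈ 66.4 g
mashed banana: 75 g × 1/6 ÷ 28.35 g/oz ≈ 0.4 oz
rolled oats: (3 cup + 5 tbsp = 3.3125 cup) × 1/6 × 90 g/cup ≈ 49.7 g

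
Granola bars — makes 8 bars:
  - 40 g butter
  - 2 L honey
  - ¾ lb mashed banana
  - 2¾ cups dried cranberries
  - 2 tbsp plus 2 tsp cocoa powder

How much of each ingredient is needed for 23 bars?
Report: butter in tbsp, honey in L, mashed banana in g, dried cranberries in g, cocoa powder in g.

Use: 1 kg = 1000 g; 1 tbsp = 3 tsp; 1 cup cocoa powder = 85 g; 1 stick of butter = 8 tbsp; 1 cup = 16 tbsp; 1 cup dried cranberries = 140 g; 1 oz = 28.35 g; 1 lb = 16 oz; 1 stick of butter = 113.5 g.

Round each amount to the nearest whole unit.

butter: 8 tbsp; honey: 6 L; mashed banana: 978 g; dried cranberries: 1107 g; cocoa powder: 41 g

Scaling factor: 23/8 = 2.875.
butter: 40 g × 23/8 ÷ 113.5 g/stick × 8 tbsp/stick ≈ 8 tbsp
honey: 2 L × 23/8 ≈ 6 L
mashed banana: 0.75 lb × 23/8 × 16 oz/lb × 28.35 g/oz ≈ 978 g
dried cranberries: 2.75 cup × 23/8 × 140 g/cup ≈ 1107 g
cocoa powder: (2 tbsp + 2 tsp = 8/3 tbsp) × 23/8 ÷ 16 tbsp/cup × 85 g/cup ≈ 41 g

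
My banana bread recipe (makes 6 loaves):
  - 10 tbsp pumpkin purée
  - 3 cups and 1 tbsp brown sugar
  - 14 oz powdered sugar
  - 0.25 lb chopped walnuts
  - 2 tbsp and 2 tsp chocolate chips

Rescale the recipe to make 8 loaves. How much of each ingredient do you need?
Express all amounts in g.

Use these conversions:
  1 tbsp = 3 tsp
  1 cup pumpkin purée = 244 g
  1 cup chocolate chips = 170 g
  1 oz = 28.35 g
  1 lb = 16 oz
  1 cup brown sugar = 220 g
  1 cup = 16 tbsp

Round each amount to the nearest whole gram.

pumpkin purée: 203 g; brown sugar: 898 g; powdered sugar: 529 g; chopped walnuts: 151 g; chocolate chips: 38 g

Scaling factor: 8/6 = 4/3.
pumpkin purée: 10 tbsp × 4/3 ÷ 16 tbsp/cup × 244 g/cup ≈ 203 g
brown sugar: (3 cup + 1 tbsp = 3.0625 cup) × 4/3 × 220 g/cup ≈ 898 g
powdered sugar: 14 oz × 4/3 × 28.35 g/oz ≈ 529 g
chopped walnuts: 0.25 lb × 4/3 × 16 oz/lb × 28.35 g/oz ≈ 151 g
chocolate chips: (2 tbsp + 2 tsp = 8/3 tbsp) × 4/3 ÷ 16 tbsp/cup × 170 g/cup ≈ 38 g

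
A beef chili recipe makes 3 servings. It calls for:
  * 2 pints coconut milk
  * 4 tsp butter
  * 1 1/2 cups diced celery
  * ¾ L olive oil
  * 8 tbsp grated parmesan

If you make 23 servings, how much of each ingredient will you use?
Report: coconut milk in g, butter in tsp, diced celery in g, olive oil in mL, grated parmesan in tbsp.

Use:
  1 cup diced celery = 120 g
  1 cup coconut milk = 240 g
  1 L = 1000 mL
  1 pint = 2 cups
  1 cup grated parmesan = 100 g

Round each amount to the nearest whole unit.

Scaling factor: 23/3.
coconut milk: 2 pint × 23/3 × 2 cup/pint × 240 g/cup = 7360 g
butter: 4 tsp × 23/3 ≈ 31 tsp
diced celery: 1.5 cup × 23/3 × 120 g/cup = 1380 g
olive oil: 0.75 L × 23/3 × 1000 mL/L = 5750 mL
grated parmesan: 8 tbsp × 23/3 ≈ 61 tbsp

coconut milk: 7360 g; butter: 31 tsp; diced celery: 1380 g; olive oil: 5750 mL; grated parmesan: 61 tbsp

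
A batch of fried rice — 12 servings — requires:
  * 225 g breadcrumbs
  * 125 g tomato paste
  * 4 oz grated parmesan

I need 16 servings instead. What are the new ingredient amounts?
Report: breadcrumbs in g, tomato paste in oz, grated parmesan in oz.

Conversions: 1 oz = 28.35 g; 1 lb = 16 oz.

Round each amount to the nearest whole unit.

breadcrumbs: 300 g; tomato paste: 6 oz; grated parmesan: 5 oz

Scaling factor: 16/12 = 4/3.
breadcrumbs: 225 g × 4/3 = 300 g
tomato paste: 125 g × 4/3 ÷ 28.35 g/oz ≈ 6 oz
grated parmesan: 4 oz × 4/3 ≈ 5 oz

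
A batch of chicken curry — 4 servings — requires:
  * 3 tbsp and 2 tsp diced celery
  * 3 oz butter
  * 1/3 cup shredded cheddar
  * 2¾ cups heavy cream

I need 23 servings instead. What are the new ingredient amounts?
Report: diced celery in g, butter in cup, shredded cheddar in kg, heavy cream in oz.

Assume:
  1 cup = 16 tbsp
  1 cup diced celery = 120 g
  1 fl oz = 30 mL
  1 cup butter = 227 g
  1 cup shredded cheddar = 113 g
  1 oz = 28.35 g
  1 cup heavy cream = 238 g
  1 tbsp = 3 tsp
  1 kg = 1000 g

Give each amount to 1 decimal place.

Scaling factor: 23/4 = 5.75.
diced celery: (3 tbsp + 2 tsp = 11/3 tbsp) × 23/4 ÷ 16 tbsp/cup × 120 g/cup ≈ 158.1 g
butter: 3 oz × 23/4 × 28.35 g/oz ÷ 227 g/cup ≈ 2.2 cup
shredded cheddar: 1/3 cup × 23/4 × 113 g/cup ÷ 1000 g/kg ≈ 0.2 kg
heavy cream: 2.75 cup × 23/4 × 238 g/cup ÷ 28.35 g/oz ≈ 132.7 oz

diced celery: 158.1 g; butter: 2.2 cup; shredded cheddar: 0.2 kg; heavy cream: 132.7 oz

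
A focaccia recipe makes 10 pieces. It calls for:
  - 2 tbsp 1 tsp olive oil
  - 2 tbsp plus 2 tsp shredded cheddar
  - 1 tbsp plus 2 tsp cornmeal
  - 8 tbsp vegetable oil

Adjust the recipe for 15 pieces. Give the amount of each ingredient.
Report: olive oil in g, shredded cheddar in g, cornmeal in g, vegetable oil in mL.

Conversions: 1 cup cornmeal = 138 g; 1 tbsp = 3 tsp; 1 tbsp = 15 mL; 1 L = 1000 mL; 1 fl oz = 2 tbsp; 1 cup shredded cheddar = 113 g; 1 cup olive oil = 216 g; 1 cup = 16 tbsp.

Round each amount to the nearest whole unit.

Scaling factor: 15/10 = 3/2 = 1.5.
olive oil: (2 tbsp + 1 tsp = 7/3 tbsp) × 3/2 ÷ 16 tbsp/cup × 216 g/cup ≈ 47 g
shredded cheddar: (2 tbsp + 2 tsp = 8/3 tbsp) × 3/2 ÷ 16 tbsp/cup × 113 g/cup ≈ 28 g
cornmeal: (1 tbsp + 2 tsp = 5/3 tbsp) × 3/2 ÷ 16 tbsp/cup × 138 g/cup ≈ 22 g
vegetable oil: 8 tbsp × 3/2 × 15 mL/tbsp = 180 mL

olive oil: 47 g; shredded cheddar: 28 g; cornmeal: 22 g; vegetable oil: 180 mL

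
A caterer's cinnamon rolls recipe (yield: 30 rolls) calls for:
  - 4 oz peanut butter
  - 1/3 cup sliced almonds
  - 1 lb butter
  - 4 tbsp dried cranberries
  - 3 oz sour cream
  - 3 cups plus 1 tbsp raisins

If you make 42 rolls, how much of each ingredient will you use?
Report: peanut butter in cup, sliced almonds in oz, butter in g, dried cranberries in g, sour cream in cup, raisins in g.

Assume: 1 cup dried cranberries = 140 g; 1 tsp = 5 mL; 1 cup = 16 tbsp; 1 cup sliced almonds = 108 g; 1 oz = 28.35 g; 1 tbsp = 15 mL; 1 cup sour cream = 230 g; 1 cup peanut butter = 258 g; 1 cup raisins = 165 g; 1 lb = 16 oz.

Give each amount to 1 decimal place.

peanut butter: 0.6 cup; sliced almonds: 1.8 oz; butter: 635.0 g; dried cranberries: 49.0 g; sour cream: 0.5 cup; raisins: 707.4 g

Scaling factor: 42/30 = 7/5 = 1.4.
peanut butter: 4 oz × 7/5 × 28.35 g/oz ÷ 258 g/cup ≈ 0.6 cup
sliced almonds: 1/3 cup × 7/5 × 108 g/cup ÷ 28.35 g/oz ≈ 1.8 oz
butter: 1 lb × 7/5 × 16 oz/lb × 28.35 g/oz ≈ 635.0 g
dried cranberries: 4 tbsp × 7/5 ÷ 16 tbsp/cup × 140 g/cup = 49.0 g
sour cream: 3 oz × 7/5 × 28.35 g/oz ÷ 230 g/cup ≈ 0.5 cup
raisins: (3 cup + 1 tbsp = 3.0625 cup) × 7/5 × 165 g/cup ≈ 707.4 g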